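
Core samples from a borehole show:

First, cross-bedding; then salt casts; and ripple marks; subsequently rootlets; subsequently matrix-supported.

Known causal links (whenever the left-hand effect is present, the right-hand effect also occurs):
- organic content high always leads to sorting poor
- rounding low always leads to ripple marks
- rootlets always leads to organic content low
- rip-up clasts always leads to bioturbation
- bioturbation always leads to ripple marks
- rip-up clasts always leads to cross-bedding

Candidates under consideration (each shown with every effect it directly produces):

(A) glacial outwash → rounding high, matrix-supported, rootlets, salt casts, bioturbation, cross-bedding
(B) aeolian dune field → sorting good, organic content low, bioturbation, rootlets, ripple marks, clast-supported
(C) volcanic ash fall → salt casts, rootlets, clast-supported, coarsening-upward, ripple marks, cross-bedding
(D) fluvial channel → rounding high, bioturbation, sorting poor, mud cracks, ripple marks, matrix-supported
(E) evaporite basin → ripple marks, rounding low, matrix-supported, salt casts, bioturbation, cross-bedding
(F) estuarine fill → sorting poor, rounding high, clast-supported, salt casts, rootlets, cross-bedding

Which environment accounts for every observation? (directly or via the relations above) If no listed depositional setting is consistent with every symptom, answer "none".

A

For each candidate, compare predicted effects to what was observed:
(A) glacial outwash — cross-bedding yes; salt casts yes; ripple marks yes (via bioturbation → ripple marks); rootlets yes; matrix-supported yes
(B) aeolian dune field — cross-bedding NO; salt casts NO; ripple marks yes; rootlets yes; matrix-supported NO
(C) volcanic ash fall — cross-bedding yes; salt casts yes; ripple marks yes; rootlets yes; matrix-supported NO
(D) fluvial channel — does not account for cross-bedding, salt casts, rootlets
(E) evaporite basin — does not account for rootlets
(F) estuarine fill — cross-bedding yes; salt casts yes; ripple marks NO; rootlets yes; matrix-supported NO
(A) alone accounts for all the evidence.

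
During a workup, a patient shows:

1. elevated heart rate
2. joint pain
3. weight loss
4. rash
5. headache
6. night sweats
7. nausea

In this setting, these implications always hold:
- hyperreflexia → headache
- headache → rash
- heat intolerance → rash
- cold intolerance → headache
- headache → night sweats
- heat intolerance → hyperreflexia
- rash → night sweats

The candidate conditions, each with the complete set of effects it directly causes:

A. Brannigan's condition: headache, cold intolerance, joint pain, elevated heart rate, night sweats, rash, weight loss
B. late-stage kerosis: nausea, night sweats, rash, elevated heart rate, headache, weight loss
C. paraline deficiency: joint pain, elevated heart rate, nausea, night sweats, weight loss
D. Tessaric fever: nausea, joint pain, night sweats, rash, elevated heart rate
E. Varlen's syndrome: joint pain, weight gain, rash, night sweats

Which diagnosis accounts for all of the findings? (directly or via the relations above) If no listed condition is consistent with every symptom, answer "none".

Per-candidate check:
(A) Brannigan's condition — does not account for nausea
(B) late-stage kerosis — elevated heart rate ✓; joint pain ✗; weight loss ✓; rash ✓; headache ✓; night sweats ✓; nausea ✓
(C) paraline deficiency — does not account for rash, headache
(D) Tessaric fever — elevated heart rate ✓; joint pain ✓; weight loss ✗; rash ✓; headache ✗; night sweats ✓; nausea ✓
(E) Varlen's syndrome — fails on elevated heart rate, weight loss, headache, nausea (predicts weight gain, not weight loss)
None of the listed candidates fits everything.

none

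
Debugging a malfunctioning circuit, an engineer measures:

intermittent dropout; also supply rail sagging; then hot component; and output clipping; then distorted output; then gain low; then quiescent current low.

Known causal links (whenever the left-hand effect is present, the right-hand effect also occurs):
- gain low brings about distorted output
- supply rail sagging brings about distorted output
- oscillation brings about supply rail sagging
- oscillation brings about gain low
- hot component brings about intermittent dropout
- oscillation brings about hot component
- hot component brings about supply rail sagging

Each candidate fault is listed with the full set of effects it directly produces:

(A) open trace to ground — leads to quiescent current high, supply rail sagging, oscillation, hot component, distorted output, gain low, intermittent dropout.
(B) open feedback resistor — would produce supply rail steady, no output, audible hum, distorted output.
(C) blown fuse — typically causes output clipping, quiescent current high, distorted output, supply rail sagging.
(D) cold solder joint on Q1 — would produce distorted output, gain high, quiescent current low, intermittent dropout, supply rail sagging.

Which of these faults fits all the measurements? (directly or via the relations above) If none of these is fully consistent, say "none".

Testing each hypothesis:
(A) open trace to ground — fails on output clipping, quiescent current low (predicts quiescent current high, not quiescent current low)
(B) open feedback resistor — intermittent dropout NO; supply rail sagging NO; hot component NO; output clipping NO; distorted output yes; gain low NO; quiescent current low NO
(C) blown fuse — fails on intermittent dropout, hot component, gain low, quiescent current low (predicts quiescent current high, not quiescent current low)
(D) cold solder joint on Q1 — intermittent dropout yes; supply rail sagging yes; hot component NO; output clipping NO; distorted output yes; gain low NO; quiescent current low yes
No candidate is consistent with all observations.

none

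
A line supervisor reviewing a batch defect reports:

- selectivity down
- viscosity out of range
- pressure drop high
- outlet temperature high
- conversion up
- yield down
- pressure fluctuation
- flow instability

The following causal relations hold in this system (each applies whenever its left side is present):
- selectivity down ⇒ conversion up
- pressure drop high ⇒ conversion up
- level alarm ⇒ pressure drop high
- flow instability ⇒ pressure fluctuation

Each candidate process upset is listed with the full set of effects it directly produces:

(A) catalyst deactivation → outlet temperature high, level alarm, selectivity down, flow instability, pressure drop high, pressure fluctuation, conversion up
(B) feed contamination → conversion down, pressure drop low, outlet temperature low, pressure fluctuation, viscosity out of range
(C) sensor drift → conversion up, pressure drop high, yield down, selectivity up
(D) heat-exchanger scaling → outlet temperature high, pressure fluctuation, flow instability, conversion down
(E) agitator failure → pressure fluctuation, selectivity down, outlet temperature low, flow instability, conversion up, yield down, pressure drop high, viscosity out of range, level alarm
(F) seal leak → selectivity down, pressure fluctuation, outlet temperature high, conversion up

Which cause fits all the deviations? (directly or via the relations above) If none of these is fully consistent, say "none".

Testing each hypothesis:
(A) catalyst deactivation — does not account for viscosity out of range, yield down
(B) feed contamination — selectivity down ✗; viscosity out of range ✓; pressure drop high ✗; outlet temperature high ✗; conversion up ✗; yield down ✗; pressure fluctuation ✓; flow instability ✗
(C) sensor drift — selectivity down ✗; viscosity out of range ✗; pressure drop high ✓; outlet temperature high ✗; conversion up ✓; yield down ✓; pressure fluctuation ✗; flow instability ✗
(D) heat-exchanger scaling — selectivity down ✗; viscosity out of range ✗; pressure drop high ✗; outlet temperature high ✓; conversion up ✗; yield down ✗; pressure fluctuation ✓; flow instability ✓
(E) agitator failure — selectivity down ✓; viscosity out of range ✓; pressure drop high ✓; outlet temperature high ✗; conversion up ✓; yield down ✓; pressure fluctuation ✓; flow instability ✓
(F) seal leak — does not account for viscosity out of range, pressure drop high, yield down, flow instability
No candidate is consistent with all observations.

none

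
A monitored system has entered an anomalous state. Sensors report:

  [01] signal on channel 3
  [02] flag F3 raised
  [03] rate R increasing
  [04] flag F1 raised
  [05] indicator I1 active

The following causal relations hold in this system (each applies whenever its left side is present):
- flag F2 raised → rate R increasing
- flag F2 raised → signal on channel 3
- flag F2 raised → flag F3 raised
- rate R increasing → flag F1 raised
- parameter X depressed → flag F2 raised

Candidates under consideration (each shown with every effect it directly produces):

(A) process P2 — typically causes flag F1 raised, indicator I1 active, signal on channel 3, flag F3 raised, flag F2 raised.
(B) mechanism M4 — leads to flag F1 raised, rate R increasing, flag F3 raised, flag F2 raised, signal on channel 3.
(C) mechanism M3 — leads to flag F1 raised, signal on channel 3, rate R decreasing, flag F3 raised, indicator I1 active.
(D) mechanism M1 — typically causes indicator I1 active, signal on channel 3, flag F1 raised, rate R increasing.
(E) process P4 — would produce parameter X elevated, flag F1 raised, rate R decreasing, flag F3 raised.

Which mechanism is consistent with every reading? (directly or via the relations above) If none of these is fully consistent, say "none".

A

Testing each hypothesis:
(A) process P2 — signal on channel 3 +; flag F3 raised +; rate R increasing + (by flag F2 raised → rate R increasing); flag F1 raised +; indicator I1 active +
(B) mechanism M4 — does not account for indicator I1 active
(C) mechanism M3 — signal on channel 3 +; flag F3 raised +; rate R increasing -; flag F1 raised +; indicator I1 active +
(D) mechanism M1 — signal on channel 3 +; flag F3 raised -; rate R increasing +; flag F1 raised +; indicator I1 active +
(E) process P4 — fails on signal on channel 3, rate R increasing, indicator I1 active (predicts rate R decreasing, not rate R increasing)
Only (A) is consistent with every observation.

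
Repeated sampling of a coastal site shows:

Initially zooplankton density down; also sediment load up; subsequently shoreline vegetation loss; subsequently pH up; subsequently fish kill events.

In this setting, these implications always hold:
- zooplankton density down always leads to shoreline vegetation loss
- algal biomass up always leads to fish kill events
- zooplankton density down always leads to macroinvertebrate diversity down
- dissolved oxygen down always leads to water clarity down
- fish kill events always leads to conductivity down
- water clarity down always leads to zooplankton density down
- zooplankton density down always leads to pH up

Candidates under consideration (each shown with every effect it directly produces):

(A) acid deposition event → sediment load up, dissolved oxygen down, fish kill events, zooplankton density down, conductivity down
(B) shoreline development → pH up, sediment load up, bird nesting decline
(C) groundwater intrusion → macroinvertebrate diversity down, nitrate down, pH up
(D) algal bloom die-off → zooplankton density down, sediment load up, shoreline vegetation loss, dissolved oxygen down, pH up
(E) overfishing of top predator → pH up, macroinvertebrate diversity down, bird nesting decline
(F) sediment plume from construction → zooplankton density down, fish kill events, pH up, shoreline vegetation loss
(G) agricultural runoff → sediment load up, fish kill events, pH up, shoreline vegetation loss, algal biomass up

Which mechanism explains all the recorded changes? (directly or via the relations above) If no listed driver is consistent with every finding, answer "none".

A

Per-candidate check:
(A) acid deposition event — zooplankton density down ✓; sediment load up ✓; shoreline vegetation loss ✓ (by zooplankton density down → shoreline vegetation loss); pH up ✓ (by zooplankton density down → pH up); fish kill events ✓
(B) shoreline development — zooplankton density down ✗; sediment load up ✓; shoreline vegetation loss ✗; pH up ✓; fish kill events ✗
(C) groundwater intrusion — zooplankton density down ✗; sediment load up ✗; shoreline vegetation loss ✗; pH up ✓; fish kill events ✗
(D) algal bloom die-off — zooplankton density down ✓; sediment load up ✓; shoreline vegetation loss ✓; pH up ✓; fish kill events ✗
(E) overfishing of top predator — does not account for zooplankton density down, sediment load up, shoreline vegetation loss, fish kill events
(F) sediment plume from construction — does not account for sediment load up
(G) agricultural runoff — zooplankton density down ✗; sediment load up ✓; shoreline vegetation loss ✓; pH up ✓; fish kill events ✓
(A) is the only candidate with no mismatches.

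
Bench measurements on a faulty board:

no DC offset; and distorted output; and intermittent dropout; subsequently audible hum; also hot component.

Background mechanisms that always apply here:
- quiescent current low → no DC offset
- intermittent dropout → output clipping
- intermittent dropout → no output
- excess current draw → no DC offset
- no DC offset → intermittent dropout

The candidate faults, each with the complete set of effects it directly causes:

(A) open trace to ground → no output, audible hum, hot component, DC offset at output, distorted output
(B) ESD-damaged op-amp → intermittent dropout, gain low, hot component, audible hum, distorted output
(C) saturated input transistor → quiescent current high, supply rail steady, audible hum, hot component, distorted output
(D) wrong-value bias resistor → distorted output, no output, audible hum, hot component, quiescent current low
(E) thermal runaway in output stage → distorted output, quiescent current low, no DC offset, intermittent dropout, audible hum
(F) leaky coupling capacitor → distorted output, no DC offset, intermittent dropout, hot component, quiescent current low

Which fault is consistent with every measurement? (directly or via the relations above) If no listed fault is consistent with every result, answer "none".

Per-candidate check:
(A) open trace to ground — fails on no DC offset, intermittent dropout (predicts DC offset at output, not no DC offset)
(B) ESD-damaged op-amp — does not account for no DC offset
(C) saturated input transistor — does not account for no DC offset, intermittent dropout
(D) wrong-value bias resistor — accounts for every observation (no DC offset through quiescent current low → no DC offset)
(E) thermal runaway in output stage — no DC offset +; distorted output +; intermittent dropout +; audible hum +; hot component -
(F) leaky coupling capacitor — no DC offset +; distorted output +; intermittent dropout +; audible hum -; hot component +
Only (D) is consistent with every observation.

D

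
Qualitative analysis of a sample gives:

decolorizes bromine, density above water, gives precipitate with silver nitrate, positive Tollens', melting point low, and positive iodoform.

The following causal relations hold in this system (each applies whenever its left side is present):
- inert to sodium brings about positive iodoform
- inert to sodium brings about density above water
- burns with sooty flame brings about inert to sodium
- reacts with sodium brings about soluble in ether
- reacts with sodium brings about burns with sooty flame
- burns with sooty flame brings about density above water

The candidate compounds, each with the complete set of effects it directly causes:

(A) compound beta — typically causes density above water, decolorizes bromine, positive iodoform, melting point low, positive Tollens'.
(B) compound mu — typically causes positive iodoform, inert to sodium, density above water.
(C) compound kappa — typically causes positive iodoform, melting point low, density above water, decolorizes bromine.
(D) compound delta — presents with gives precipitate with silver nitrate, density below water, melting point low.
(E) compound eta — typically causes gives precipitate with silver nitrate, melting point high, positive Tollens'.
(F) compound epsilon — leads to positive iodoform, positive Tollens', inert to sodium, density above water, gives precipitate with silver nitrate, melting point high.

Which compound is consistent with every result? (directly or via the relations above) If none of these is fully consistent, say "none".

For each candidate, compare predicted effects to what was observed:
(A) compound beta — decolorizes bromine ✓; density above water ✓; gives precipitate with silver nitrate ✗; positive Tollens' ✓; melting point low ✓; positive iodoform ✓
(B) compound mu — decolorizes bromine ✗; density above water ✓; gives precipitate with silver nitrate ✗; positive Tollens' ✗; melting point low ✗; positive iodoform ✓
(C) compound kappa — does not account for gives precipitate with silver nitrate, positive Tollens'
(D) compound delta — fails on decolorizes bromine, density above water, positive Tollens', positive iodoform (predicts density below water, not density above water)
(E) compound eta — fails on decolorizes bromine, density above water, melting point low, positive iodoform (predicts melting point high, not melting point low)
(F) compound epsilon — decolorizes bromine ✗; density above water ✓; gives precipitate with silver nitrate ✓; positive Tollens' ✓; melting point low ✗; positive iodoform ✓
No candidate is consistent with all observations.

none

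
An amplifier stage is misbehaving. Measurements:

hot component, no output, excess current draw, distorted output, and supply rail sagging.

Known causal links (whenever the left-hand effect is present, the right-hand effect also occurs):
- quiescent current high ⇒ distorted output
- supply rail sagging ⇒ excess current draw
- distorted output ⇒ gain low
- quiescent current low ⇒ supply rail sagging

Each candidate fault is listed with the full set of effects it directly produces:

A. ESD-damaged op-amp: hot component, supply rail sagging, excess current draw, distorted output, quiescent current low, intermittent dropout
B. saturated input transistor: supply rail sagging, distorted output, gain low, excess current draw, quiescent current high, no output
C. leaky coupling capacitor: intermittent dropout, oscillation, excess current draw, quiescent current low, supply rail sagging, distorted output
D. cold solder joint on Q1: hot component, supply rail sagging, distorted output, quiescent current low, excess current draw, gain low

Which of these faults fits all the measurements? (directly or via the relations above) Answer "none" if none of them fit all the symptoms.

For each candidate, compare predicted effects to what was observed:
(A) ESD-damaged op-amp — does not account for no output
(B) saturated input transistor — hot component miss; no output match; excess current draw match; distorted output match; supply rail sagging match
(C) leaky coupling capacitor — hot component miss; no output miss; excess current draw match; distorted output match; supply rail sagging match
(D) cold solder joint on Q1 — does not account for no output
No candidate is consistent with all observations.

none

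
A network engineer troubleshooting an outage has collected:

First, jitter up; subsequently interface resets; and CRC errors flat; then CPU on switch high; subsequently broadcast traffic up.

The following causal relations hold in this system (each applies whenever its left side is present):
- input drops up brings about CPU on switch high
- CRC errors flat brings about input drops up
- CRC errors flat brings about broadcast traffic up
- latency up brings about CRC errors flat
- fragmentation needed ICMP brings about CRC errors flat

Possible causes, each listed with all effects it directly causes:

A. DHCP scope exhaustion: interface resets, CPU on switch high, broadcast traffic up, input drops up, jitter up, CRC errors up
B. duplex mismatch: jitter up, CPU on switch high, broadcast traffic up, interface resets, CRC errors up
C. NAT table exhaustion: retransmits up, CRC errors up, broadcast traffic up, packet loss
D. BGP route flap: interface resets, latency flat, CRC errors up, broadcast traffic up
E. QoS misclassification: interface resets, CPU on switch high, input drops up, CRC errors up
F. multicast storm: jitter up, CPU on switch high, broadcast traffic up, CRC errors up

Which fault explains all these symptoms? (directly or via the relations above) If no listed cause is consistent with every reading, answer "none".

none

Testing each hypothesis:
(A) DHCP scope exhaustion — jitter up match; interface resets match; CRC errors flat miss; CPU on switch high match; broadcast traffic up match
(B) duplex mismatch — jitter up match; interface resets match; CRC errors flat miss; CPU on switch high match; broadcast traffic up match
(C) NAT table exhaustion — jitter up miss; interface resets miss; CRC errors flat miss; CPU on switch high miss; broadcast traffic up match
(D) BGP route flap — jitter up miss; interface resets match; CRC errors flat miss; CPU on switch high miss; broadcast traffic up match
(E) QoS misclassification — jitter up miss; interface resets match; CRC errors flat miss; CPU on switch high match; broadcast traffic up miss
(F) multicast storm — jitter up match; interface resets miss; CRC errors flat miss; CPU on switch high match; broadcast traffic up match
None of the listed candidates fits everything.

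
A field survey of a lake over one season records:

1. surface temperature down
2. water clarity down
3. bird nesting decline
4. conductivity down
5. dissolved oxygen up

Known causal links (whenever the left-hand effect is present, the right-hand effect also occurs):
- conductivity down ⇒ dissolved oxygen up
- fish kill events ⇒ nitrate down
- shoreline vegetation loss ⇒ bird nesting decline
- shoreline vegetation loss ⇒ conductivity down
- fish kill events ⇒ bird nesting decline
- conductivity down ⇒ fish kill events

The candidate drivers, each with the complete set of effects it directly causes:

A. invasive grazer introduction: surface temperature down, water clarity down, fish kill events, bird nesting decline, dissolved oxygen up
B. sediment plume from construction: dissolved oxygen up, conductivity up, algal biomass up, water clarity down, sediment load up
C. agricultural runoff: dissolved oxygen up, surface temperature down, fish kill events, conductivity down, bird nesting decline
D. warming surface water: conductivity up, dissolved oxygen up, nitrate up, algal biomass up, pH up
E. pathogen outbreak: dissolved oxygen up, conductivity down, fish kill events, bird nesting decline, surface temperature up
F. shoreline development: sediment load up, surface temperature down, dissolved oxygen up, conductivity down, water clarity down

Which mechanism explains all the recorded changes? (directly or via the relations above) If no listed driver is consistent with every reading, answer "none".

F

Checking each candidate against the observations:
(A) invasive grazer introduction — surface temperature down +; water clarity down +; bird nesting decline +; conductivity down -; dissolved oxygen up +
(B) sediment plume from construction — fails on surface temperature down, bird nesting decline, conductivity down (predicts conductivity up, not conductivity down)
(C) agricultural runoff — surface temperature down +; water clarity down -; bird nesting decline +; conductivity down +; dissolved oxygen up +
(D) warming surface water — surface temperature down -; water clarity down -; bird nesting decline -; conductivity down -; dissolved oxygen up +
(E) pathogen outbreak — surface temperature down -; water clarity down -; bird nesting decline +; conductivity down +; dissolved oxygen up +
(F) shoreline development — surface temperature down +; water clarity down +; bird nesting decline + (through conductivity down → fish kill events → bird nesting decline); conductivity down +; dissolved oxygen up +
(F) is the only candidate with no mismatches.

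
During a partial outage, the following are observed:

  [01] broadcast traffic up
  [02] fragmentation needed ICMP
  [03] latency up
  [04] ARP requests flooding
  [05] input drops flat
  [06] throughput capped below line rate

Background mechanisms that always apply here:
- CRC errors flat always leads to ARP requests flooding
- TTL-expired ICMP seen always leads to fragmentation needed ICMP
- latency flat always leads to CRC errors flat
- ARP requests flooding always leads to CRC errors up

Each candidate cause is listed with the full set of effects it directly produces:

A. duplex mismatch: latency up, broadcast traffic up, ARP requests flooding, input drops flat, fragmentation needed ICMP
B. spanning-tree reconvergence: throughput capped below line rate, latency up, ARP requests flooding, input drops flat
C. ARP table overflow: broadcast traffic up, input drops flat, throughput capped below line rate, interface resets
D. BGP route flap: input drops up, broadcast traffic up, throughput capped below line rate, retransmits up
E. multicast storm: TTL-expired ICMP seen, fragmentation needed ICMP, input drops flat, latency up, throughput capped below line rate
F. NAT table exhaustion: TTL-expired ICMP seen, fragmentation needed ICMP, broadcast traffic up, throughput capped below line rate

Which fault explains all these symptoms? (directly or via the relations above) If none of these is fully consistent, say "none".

none

For each candidate, compare predicted effects to what was observed:
(A) duplex mismatch — does not account for throughput capped below line rate
(B) spanning-tree reconvergence — broadcast traffic up -; fragmentation needed ICMP -; latency up +; ARP requests flooding +; input drops flat +; throughput capped below line rate +
(C) ARP table overflow — broadcast traffic up +; fragmentation needed ICMP -; latency up -; ARP requests flooding -; input drops flat +; throughput capped below line rate +
(D) BGP route flap — broadcast traffic up +; fragmentation needed ICMP -; latency up -; ARP requests flooding -; input drops flat -; throughput capped below line rate +
(E) multicast storm — broadcast traffic up -; fragmentation needed ICMP +; latency up +; ARP requests flooding -; input drops flat +; throughput capped below line rate +
(F) NAT table exhaustion — broadcast traffic up +; fragmentation needed ICMP +; latency up -; ARP requests flooding -; input drops flat -; throughput capped below line rate +
No candidate is consistent with all observations.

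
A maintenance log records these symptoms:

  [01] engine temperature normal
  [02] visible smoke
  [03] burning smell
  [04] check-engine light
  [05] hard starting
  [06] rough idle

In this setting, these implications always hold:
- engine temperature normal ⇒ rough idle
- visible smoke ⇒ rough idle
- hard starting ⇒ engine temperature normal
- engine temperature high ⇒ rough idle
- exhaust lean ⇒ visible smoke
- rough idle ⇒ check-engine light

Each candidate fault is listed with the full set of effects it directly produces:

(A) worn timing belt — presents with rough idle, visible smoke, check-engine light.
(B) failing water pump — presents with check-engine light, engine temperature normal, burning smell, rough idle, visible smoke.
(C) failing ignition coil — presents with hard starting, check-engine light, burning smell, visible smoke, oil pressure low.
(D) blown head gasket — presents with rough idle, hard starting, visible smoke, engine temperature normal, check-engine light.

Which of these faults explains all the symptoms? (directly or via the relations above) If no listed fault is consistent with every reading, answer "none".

C

Testing each hypothesis:
(A) worn timing belt — does not account for engine temperature normal, burning smell, hard starting
(B) failing water pump — does not account for hard starting
(C) failing ignition coil — accounts for every observation (engine temperature normal via hard starting → engine temperature normal)
(D) blown head gasket — does not account for burning smell
(C) alone accounts for all the evidence.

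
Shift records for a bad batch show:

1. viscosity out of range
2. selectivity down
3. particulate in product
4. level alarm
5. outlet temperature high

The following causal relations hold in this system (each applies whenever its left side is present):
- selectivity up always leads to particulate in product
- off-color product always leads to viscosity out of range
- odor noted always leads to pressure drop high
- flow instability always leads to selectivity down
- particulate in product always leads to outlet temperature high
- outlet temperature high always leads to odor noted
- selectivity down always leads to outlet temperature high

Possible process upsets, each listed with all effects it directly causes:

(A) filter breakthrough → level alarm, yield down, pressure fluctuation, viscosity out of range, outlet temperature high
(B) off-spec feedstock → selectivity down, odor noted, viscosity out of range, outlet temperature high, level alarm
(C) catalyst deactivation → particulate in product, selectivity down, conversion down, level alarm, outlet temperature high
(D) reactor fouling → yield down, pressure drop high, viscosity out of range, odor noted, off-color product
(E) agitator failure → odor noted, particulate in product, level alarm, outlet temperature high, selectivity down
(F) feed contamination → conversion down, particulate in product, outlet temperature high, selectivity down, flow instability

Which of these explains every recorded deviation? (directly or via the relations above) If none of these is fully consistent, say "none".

none

Checking each candidate against the observations:
(A) filter breakthrough — viscosity out of range yes; selectivity down NO; particulate in product NO; level alarm yes; outlet temperature high yes
(B) off-spec feedstock — does not account for particulate in product
(C) catalyst deactivation — does not account for viscosity out of range
(D) reactor fouling — viscosity out of range yes; selectivity down NO; particulate in product NO; level alarm NO; outlet temperature high NO
(E) agitator failure — does not account for viscosity out of range
(F) feed contamination — viscosity out of range NO; selectivity down yes; particulate in product yes; level alarm NO; outlet temperature high yes
No candidate is consistent with all observations.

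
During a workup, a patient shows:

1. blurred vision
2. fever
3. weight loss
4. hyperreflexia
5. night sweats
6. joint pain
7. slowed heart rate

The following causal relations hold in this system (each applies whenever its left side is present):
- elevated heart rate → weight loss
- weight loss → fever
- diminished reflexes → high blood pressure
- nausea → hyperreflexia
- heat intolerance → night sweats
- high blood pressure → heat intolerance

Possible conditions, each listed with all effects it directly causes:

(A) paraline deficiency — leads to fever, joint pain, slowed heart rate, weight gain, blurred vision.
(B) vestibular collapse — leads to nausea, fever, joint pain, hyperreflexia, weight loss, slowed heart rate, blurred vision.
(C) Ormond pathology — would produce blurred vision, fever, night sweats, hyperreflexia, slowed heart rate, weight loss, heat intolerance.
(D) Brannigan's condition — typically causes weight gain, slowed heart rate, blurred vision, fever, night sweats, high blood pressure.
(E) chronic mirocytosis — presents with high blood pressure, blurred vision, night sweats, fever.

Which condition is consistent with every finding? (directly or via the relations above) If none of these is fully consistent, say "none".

Checking each candidate against the observations:
(A) paraline deficiency — fails on weight loss, hyperreflexia, night sweats (predicts weight gain, not weight loss)
(B) vestibular collapse — blurred vision ✓; fever ✓; weight loss ✓; hyperreflexia ✓; night sweats ✗; joint pain ✓; slowed heart rate ✓
(C) Ormond pathology — blurred vision ✓; fever ✓; weight loss ✓; hyperreflexia ✓; night sweats ✓; joint pain ✗; slowed heart rate ✓
(D) Brannigan's condition — blurred vision ✓; fever ✓; weight loss ✗; hyperreflexia ✗; night sweats ✓; joint pain ✗; slowed heart rate ✓
(E) chronic mirocytosis — does not account for weight loss, hyperreflexia, joint pain, slowed heart rate
None of the listed candidates fits everything.

none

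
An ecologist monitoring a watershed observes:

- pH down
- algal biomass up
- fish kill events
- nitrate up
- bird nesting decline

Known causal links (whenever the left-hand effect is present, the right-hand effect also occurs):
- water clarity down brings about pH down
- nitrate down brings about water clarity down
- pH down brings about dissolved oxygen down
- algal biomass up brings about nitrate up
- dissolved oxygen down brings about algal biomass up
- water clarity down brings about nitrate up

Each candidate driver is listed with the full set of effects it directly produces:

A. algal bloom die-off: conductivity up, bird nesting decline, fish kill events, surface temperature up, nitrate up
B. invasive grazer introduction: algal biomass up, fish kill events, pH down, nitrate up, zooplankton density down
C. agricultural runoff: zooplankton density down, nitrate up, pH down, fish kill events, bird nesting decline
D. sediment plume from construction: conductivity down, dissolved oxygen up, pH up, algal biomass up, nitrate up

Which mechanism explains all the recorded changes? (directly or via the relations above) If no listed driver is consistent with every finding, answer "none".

C

For each candidate, compare predicted effects to what was observed:
(A) algal bloom die-off — pH down NO; algal biomass up NO; fish kill events yes; nitrate up yes; bird nesting decline yes
(B) invasive grazer introduction — pH down yes; algal biomass up yes; fish kill events yes; nitrate up yes; bird nesting decline NO
(C) agricultural runoff — pH down yes; algal biomass up yes (through pH down → dissolved oxygen down → algal biomass up); fish kill events yes; nitrate up yes; bird nesting decline yes
(D) sediment plume from construction — pH down NO; algal biomass up yes; fish kill events NO; nitrate up yes; bird nesting decline NO
Only (C) is consistent with every observation.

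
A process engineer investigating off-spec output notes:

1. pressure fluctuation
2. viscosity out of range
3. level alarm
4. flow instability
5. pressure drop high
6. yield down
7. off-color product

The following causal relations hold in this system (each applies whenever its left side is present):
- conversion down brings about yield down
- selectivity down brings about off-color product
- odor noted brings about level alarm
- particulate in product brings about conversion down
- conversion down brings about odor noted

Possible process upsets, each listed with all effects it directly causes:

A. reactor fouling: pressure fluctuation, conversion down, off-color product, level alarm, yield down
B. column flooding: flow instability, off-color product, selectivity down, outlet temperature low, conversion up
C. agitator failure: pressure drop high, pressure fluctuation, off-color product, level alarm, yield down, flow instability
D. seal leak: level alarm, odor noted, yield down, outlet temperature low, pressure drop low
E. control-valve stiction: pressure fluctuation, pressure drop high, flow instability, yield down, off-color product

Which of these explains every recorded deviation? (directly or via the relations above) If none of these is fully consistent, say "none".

Per-candidate check:
(A) reactor fouling — pressure fluctuation match; viscosity out of range miss; level alarm match; flow instability miss; pressure drop high miss; yield down match; off-color product match
(B) column flooding — pressure fluctuation miss; viscosity out of range miss; level alarm miss; flow instability match; pressure drop high miss; yield down miss; off-color product match
(C) agitator failure — does not account for viscosity out of range
(D) seal leak — pressure fluctuation miss; viscosity out of range miss; level alarm match; flow instability miss; pressure drop high miss; yield down match; off-color product miss
(E) control-valve stiction — pressure fluctuation match; viscosity out of range miss; level alarm miss; flow instability match; pressure drop high match; yield down match; off-color product match
None of the listed candidates fits everything.

none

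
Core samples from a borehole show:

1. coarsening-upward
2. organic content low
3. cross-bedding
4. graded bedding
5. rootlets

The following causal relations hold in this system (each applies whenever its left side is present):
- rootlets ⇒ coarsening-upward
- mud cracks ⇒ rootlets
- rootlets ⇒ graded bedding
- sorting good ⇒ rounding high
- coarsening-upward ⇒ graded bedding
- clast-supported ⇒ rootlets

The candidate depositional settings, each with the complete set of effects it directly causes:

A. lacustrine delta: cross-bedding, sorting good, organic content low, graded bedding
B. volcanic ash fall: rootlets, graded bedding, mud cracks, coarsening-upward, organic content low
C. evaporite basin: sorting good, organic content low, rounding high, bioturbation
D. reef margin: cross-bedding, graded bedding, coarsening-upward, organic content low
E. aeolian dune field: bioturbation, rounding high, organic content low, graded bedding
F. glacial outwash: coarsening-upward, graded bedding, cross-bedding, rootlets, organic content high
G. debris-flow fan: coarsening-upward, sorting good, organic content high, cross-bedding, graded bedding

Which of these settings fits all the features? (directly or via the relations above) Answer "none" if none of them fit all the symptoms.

Per-candidate check:
(A) lacustrine delta — coarsening-upward -; organic content low +; cross-bedding +; graded bedding +; rootlets -
(B) volcanic ash fall — coarsening-upward +; organic content low +; cross-bedding -; graded bedding +; rootlets +
(C) evaporite basin — does not account for coarsening-upward, cross-bedding, graded bedding, rootlets
(D) reef margin — does not account for rootlets
(E) aeolian dune field — does not account for coarsening-upward, cross-bedding, rootlets
(F) glacial outwash — coarsening-upward +; organic content low -; cross-bedding +; graded bedding +; rootlets +
(G) debris-flow fan — coarsening-upward +; organic content low -; cross-bedding +; graded bedding +; rootlets -
No candidate is consistent with all observations.

none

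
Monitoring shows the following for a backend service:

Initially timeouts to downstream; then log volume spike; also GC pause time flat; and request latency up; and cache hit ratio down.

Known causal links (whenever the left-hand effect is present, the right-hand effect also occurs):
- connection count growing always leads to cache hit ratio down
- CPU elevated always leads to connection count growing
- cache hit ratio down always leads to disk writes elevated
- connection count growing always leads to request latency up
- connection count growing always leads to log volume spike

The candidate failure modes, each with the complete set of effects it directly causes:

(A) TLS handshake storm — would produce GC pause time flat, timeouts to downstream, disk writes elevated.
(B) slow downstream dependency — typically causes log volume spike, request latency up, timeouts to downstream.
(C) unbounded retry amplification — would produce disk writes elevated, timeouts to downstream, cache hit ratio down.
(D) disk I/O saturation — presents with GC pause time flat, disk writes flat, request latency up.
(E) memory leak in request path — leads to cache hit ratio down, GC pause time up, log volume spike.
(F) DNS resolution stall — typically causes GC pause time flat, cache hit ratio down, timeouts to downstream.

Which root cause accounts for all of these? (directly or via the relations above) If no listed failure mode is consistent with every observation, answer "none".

Testing each hypothesis:
(A) TLS handshake storm — does not account for log volume spike, request latency up, cache hit ratio down
(B) slow downstream dependency — does not account for GC pause time flat, cache hit ratio down
(C) unbounded retry amplification — timeouts to downstream +; log volume spike -; GC pause time flat -; request latency up -; cache hit ratio down +
(D) disk I/O saturation — does not account for timeouts to downstream, log volume spike, cache hit ratio down
(E) memory leak in request path — fails on timeouts to downstream, GC pause time flat, request latency up (predicts GC pause time up, not GC pause time flat)
(F) DNS resolution stall — timeouts to downstream +; log volume spike -; GC pause time flat +; request latency up -; cache hit ratio down +
No candidate is consistent with all observations.

none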